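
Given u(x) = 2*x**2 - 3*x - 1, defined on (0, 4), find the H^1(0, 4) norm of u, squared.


||u||_{H^1}^2 = 1976/5

The H^1 norm (squared) on an interval (0, L) is
  ||u||_{H^1}^2 = ∫_0^L u(x)^2 dx + ∫_0^L u'(x)^2 dx.
Compute u'(x) = 4*x - 3.
Then u(x)^2 = 4*x**4 - 12*x**3 + 5*x**2 + 6*x + 1 and u'(x)^2 = 16*x**2 - 24*x + 9.
Integrate each monomial from 0 to 4 using ∫_0^4 c·x^n dx = c·4^(n+1)/(n+1):
  ∫_0^4 u(x)^2 dx = ∫_0^4 (4*x^4 - 12*x^3 + 5*x^2 + 6*x + 1) dx. Term by term:
    ∫_0^4 4*x^4 dx = 4096/5;  ∫_0^4 -12*x^3 dx = -768;  ∫_0^4 5*x^2 dx = 320/3;
    ∫_0^4 6*x dx = 48;  ∫_0^4 1 dx = 4.
  Sum: 4096/5 − 768 + 320/3 + 48 + 4 = 3148/15.
  ∫_0^4 u'(x)^2 dx = ∫_0^4 (16*x^2 - 24*x + 9) dx. Term by term:
    ∫_0^4 16*x^2 dx = 1024/3;  ∫_0^4 -24*x dx = -192;  ∫_0^4 9 dx = 36.
  Sum: 1024/3 − 192 + 36 = 556/3.
Adding: ||u||_{H^1}^2 = 3148/15 + 556/3 = 1976/5.


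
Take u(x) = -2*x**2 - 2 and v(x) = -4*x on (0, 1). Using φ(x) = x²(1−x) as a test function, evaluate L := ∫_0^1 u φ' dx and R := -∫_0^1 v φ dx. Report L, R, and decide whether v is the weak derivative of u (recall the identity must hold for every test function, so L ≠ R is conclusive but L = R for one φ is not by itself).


LHS = 1/5, RHS = 1/5. Yes, v = u' weakly.

u(x) = -2*x**2 - 2, classical derivative u'(x) = -4*x.
φ(x) = x²(1−x), so φ'(x) = x*(2 - 3*x).
Note φ(0) = φ(1) = 0, so the boundary term u·φ vanishes.
LHS = ∫_0^1 u(x) φ'(x) dx = ∫_0^1 (6*x^4 - 4*x^3 + 6*x^2 - 4*x) dx. Term by term:
  ∫_0^1 6*x^4 dx = 6/5;  ∫_0^1 -4*x^3 dx = -1;  ∫_0^1 6*x^2 dx = 2;
  ∫_0^1 -4*x dx = -2.
Sum: 6/5 − 1 + 2 − 2 = 1/5.
So LHS = 1/5.
∫_0^1 v(x) φ(x) dx = ∫_0^1 (4*x^4 - 4*x^3) dx. Term by term:
  ∫_0^1 4*x^4 dx = 4/5;  ∫_0^1 -4*x^3 dx = -1.
Sum: 4/5 − 1 = -1/5.
So RHS = -∫_0^1 v(x) φ(x) dx = 1/5.
LHS = RHS, so the identity holds for this test φ.
Moreover u is smooth here and v(x) = u'(x) = -4*x pointwise, so the identity holds for every test function. Hence v is the weak derivative of u.


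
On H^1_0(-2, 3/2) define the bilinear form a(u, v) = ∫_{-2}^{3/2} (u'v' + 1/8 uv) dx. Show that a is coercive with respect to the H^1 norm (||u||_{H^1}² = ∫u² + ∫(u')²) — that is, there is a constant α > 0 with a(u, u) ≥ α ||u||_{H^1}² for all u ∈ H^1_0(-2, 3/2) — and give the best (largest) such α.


α = (49 + 32*π^2)/(8*(4*π^2 + 49))

Coercivity of a(·,·) on H^1_0(-2, 3/2) means a(u, u) ≥ α ||u||_{H^1}² for every u ∈ H^1_0.
The interval has length L = 7/2, and Poincaré/coercivity depend only on L. Here a(u, u) = ∫(u')² + (1/8)·∫u².
Here 0 < c = 1/8 < 1. The condition a(u,u) ≥ α||u||_{H^1}² reads (1−α)∫(u')² ≥ (α−c)∫u². Any admissible α is ≤ 1 (rapidly oscillating u have ∫u²/∫(u')² → 0), and α = 1 would force 0 ≥ (1−c)∫u², impossible since c < 1; so 1−α > 0. By the sharp Poincaré inequality on H^1_0 of an interval of length L, ∫(u')² ≥ (π/L)²∫u² with equality for the first sine mode sin(π(x−x₀)/L) (x₀ the left endpoint), so the inequality holds for all u iff (1−α)(π/L)² ≥ α − c, i.e. α ≤ ((π/L)² + c)/((π/L)² + 1) = (1 + c(L/π)²)/(1 + (L/π)²). With (π/L)² = 4*π^2/49 and c = 1/8, the largest admissible constant is α = ((π/L)² + c)/((π/L)² + 1).
Simplifying, α = (49 + 32*π^2)/(8*(4*π^2 + 49)).


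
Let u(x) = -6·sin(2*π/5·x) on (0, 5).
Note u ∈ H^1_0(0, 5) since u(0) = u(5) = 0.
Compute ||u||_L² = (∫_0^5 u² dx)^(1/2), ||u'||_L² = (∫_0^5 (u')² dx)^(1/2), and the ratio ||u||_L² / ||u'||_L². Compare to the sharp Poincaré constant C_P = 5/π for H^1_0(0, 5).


||u||_L² / ||u'||_L² = 5/(2*π) < C_P = 5/π.

u(x) = -6·sin(2*π/5·x), so u'(x) = -12*π*cos(2*π*x/5)/5.
Writing u(x) = A·sin(kπx/L) with A = -6 and k = 2, use ∫_0^L sin²(kπx/L) dx = L/2 and ∫_0^L cos²(kπx/L) dx = L/2.
u² = 36·sin²(2*π/5·x) and (u')² = 144*π^2/25·cos²(2*π/5·x), and each of sin², cos² integrates to L/2 = 5/2 over (0, 5).
∫_0^5 u² dx = 90, so ||u||_L² = 3*sqrt(10).
∫_0^5 (u')² dx = 72*π^2/5, so ||u'||_L² = 6*sqrt(10)*π/5.
Ratio ||u||_L² / ||u'||_L² = 5/(2*π).
Sharp Poincaré constant on H^1_0(0, 5) is C_P = L/π = 5/π, achieved by sin(π/5·x).
This is the k = 2 harmonic; the ratio L/(kπ) is strictly less than C_P = L/π, consistent with the sharp inequality ||u||_L² ≤ C_P ||u'||_L².


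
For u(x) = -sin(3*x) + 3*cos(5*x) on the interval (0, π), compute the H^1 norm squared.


||u||_{H^1(0,π)}^2 = 122*π

u'(x) = -15*sin(5*x) - 3*cos(3*x).
Expand u² and (u')² and integrate term by term on (0, π), using: for integers n ≥ 1, ∫_0^π sin²(nx) dx = ∫_0^π cos²(nx) dx = π/2; for n ≠ n', ∫_0^π sin(nx)sin(n'x) dx = ∫_0^π cos(nx)cos(n'x) dx = 0; and by product-to-sum, ∫_0^π sin(nx)cos(n'x) dx = ½∫_0^π [sin((n+n')x) + sin((n−n')x)] dx, which is 0 when n+n' is even and 2n/(n²−n'²) when n+n' is odd (it need not vanish on (0, π)).
  u² squared terms: (-1)²·∫sin(3x)² dx = 1·π/2 = π/2;  (3)²·∫cos(5x)² dx = 9·π/2 = 9*π/2.
  u² cross terms: 2·(-1)·(3)·∫sin(3x)·cos(5x) dx = -6·(0) = 0.
  So ∫_0^π u² dx = π/2 + 9*π/2 + 0 = 5*π.
  (u')² squared terms: (-15)²·∫sin(5x)² dx = 225·π/2 = 225*π/2;  (-3)²·∫cos(3x)² dx = 9·π/2 = 9*π/2.
  (u')² cross terms: 2·(-15)·(-3)·∫sin(5x)·cos(3x) dx = 90·(0) = 0.
  So ∫_0^π (u')² dx = 225*π/2 + 9*π/2 + 0 = 117*π.
||u||_{H^1}^2 = (5*π) + (117*π) = 122*π.


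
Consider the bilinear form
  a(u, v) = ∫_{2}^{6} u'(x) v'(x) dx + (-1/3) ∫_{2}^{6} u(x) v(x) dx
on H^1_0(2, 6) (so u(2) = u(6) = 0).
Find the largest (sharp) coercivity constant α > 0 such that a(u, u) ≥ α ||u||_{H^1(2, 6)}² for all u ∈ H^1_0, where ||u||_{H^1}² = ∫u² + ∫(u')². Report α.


α = (-16/3 + π^2)/(π^2 + 16)

Coercivity of a(·,·) on H^1_0(2, 6) means a(u, u) ≥ α ||u||_{H^1}² for every u ∈ H^1_0.
The interval has length L = 4, and Poincaré/coercivity depend only on L. Here a(u, u) = ∫(u')² + (-1/3)·∫u².
Here c = -1/3 < 0 with |c| < (π/L)² = π^2/16, so coercivity still holds. The condition a(u,u) ≥ α||u||_{H^1}² reads (1−α)∫(u')² ≥ (α−c)∫u². Any admissible α is ≤ 1 (rapidly oscillating u have ∫u²/∫(u')² → 0), and α = 1 would force 0 ≥ (1−c)∫u², impossible since c < 1; so 1−α > 0. By the sharp Poincaré inequality on H^1_0 of an interval of length L, ∫(u')² ≥ (π/L)²∫u² with equality for the first sine mode sin(π(x−x₀)/L) (x₀ the left endpoint), so the inequality holds for all u iff (1−α)(π/L)² ≥ α − c, i.e. α ≤ ((π/L)² + c)/((π/L)² + 1) = (1 + c(L/π)²)/(1 + (L/π)²). (Direct route, valid since c ≤ 0: Poincaré gives c∫u² ≥ c(L/π)²∫(u')², so a(u,u) ≥ (1 + c(L/π)²)∫(u')², while ||u||_{H^1}² ≤ (1 + (L/π)²)∫(u')²; dividing yields the same α.) With (π/L)² = π^2/16 and c = -1/3, the largest admissible constant is α = ((π/L)² + c)/((π/L)² + 1).
Simplifying, α = (-16/3 + π^2)/(π^2 + 16).


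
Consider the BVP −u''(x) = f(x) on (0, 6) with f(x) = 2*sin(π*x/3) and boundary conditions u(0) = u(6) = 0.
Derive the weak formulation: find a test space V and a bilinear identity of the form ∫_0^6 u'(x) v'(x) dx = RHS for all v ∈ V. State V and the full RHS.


V = H^1_0(0, 6) (so v(0) = v(6) = 0); weak form: ∫_0^6 u'v' dx = ∫_0^6 (2*sin(π*x/3)) v dx for all v ∈ V.

Multiply both sides by a test function v and integrate from 0 to 6:
  ∫_0^6 −u''(x) v(x) dx = ∫_0^6 f(x) v(x) dx.
Integrate the LHS by parts once:
  ∫_0^6 −u'' v dx = −[u'(x) v(x)]_0^6 + ∫_0^6 u'(x) v'(x) dx.
Thus ∫_0^6 u'(x) v'(x) dx = ∫_0^6 f(x) v(x) dx + [u'(x) v(x)]_0^6.
Choose V so that boundary terms are either known or forced to vanish.
u is Dirichlet: u(0) = u(6) = 0. Let V = H^1_0(0, 6); then v(0) = v(6) = 0, and [u' v]_0^6 = 0.
Weak formulation: find u (satisfying any essential BC) such that ∫_0^6 u'(x) v'(x) dx = ∫_0^6 f v dx for all v ∈ V.
Substituting f(x) = 2*sin(π*x/3), the right-hand side is ∫_0^6 (2*sin(π*x/3)) v dx.


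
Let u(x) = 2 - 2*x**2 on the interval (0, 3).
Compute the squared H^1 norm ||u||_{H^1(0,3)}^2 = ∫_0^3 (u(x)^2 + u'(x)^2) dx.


||u||_{H^1}^2 = 1392/5

The H^1 norm (squared) on an interval (0, L) is
  ||u||_{H^1}^2 = ∫_0^L u(x)^2 dx + ∫_0^L u'(x)^2 dx.
Compute u'(x) = -4*x.
Then u(x)^2 = 4*x**4 - 8*x**2 + 4 and u'(x)^2 = 16*x**2.
Integrate each monomial from 0 to 3 using ∫_0^3 c·x^n dx = c·3^(n+1)/(n+1):
  ∫_0^3 u(x)^2 dx = ∫_0^3 (4*x^4 - 8*x^2 + 4) dx. Term by term:
    ∫_0^3 4*x^4 dx = 972/5;  ∫_0^3 -8*x^2 dx = -72;  ∫_0^3 4 dx = 12.
  Sum: 972/5 − 72 + 12 = 672/5.
  ∫_0^3 u'(x)^2 dx = ∫_0^3 (16*x^2) dx. Term by term:
    ∫_0^3 16*x^2 dx = 144.
Adding: ||u||_{H^1}^2 = 672/5 + 144 = 1392/5.


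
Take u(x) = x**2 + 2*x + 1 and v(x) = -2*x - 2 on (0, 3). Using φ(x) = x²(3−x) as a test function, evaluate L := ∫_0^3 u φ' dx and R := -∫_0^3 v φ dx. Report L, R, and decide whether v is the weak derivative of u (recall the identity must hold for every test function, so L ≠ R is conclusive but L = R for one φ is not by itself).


LHS = -189/5, RHS = 189/5. No, v is not the weak derivative of u.

u(x) = x**2 + 2*x + 1, classical derivative u'(x) = 2*x + 2.
φ(x) = x²(3−x), so φ'(x) = 3*x*(2 - x).
Note φ(0) = φ(3) = 0, so the boundary term u·φ vanishes.
LHS = ∫_0^3 u(x) φ'(x) dx = ∫_0^3 (-3*x^4 + 9*x^2 + 6*x) dx. Term by term:
  ∫_0^3 -3*x^4 dx = -729/5;  ∫_0^3 9*x^2 dx = 81;  ∫_0^3 6*x dx = 27.
Sum: -729/5 + 81 + 27 = -189/5.
So LHS = -189/5.
∫_0^3 v(x) φ(x) dx = ∫_0^3 (2*x^4 - 4*x^3 - 6*x^2) dx. Term by term:
  ∫_0^3 2*x^4 dx = 486/5;  ∫_0^3 -4*x^3 dx = -81;  ∫_0^3 -6*x^2 dx = -54.
Sum: 486/5 − 81 − 54 = -189/5.
So RHS = -∫_0^3 v(x) φ(x) dx = 189/5.
LHS − RHS = -378/5 ≠ 0, so the identity fails.
(For a valid weak derivative the identity must hold for EVERY test function, in particular this one. The failure shows v is NOT the weak derivative of u.)
Correct weak derivative would be u'(x) = 2*x + 2.


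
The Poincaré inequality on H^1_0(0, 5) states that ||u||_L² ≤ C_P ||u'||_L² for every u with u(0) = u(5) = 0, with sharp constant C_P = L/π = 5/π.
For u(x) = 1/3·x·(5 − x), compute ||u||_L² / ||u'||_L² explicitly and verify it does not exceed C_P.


||u||_L² / ||u'||_L² = sqrt(10)/2 < C_P = 5/π.

u(x) = 1/3·x·(5 − x), so u'(x) = 5/3 - 2*x/3.
u(x) = 1/3·x·(5 − x) vanishes at x = 0 and x = 5, so u ∈ H^1_0(0, 5). Differentiate via the product rule and integrate the resulting polynomials term by term.
  ∫_0^5 u² dx = ∫_0^5 (x^4/9 - 10*x^3/9 + 25*x^2/9) dx. Term by term:
    ∫_0^5 x^4/9 dx = 625/9;  ∫_0^5 -10*x^3/9 dx = -3125/18;  ∫_0^5 25*x^2/9 dx = 3125/27.
  Sum: 625/9 − 3125/18 + 3125/27 = 625/54.
  ∫_0^5 (u')² dx = ∫_0^5 (4*x^2/9 - 20*x/9 + 25/9) dx. Term by term:
    ∫_0^5 4*x^2/9 dx = 500/27;  ∫_0^5 -20*x/9 dx = -250/9;  ∫_0^5 25/9 dx = 125/9.
  Sum: 500/27 − 250/9 + 125/9 = 125/27.
∫_0^5 u² dx = 625/54, so ||u||_L² = 25*sqrt(6)/18.
∫_0^5 (u')² dx = 125/27, so ||u'||_L² = 5*sqrt(15)/9.
Ratio ||u||_L² / ||u'||_L² = sqrt(10)/2.
Sharp Poincaré constant on H^1_0(0, 5) is C_P = L/π = 5/π, achieved by sin(π/5·x).
A polynomial bump cannot attain the sharp Poincaré constant (only the first sine eigenfunction does), so the ratio is strictly less than C_P, consistent with ||u||_L² ≤ C_P ||u'||_L².


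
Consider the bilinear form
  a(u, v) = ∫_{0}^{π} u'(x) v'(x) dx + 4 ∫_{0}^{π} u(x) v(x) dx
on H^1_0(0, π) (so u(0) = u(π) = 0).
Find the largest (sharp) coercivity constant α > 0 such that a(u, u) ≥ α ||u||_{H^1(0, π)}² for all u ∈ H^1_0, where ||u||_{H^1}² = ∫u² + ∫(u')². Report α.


α = 1

Coercivity of a(·,·) on H^1_0(0, π) means a(u, u) ≥ α ||u||_{H^1}² for every u ∈ H^1_0.
The interval has length L = π, and Poincaré/coercivity depend only on L. Here a(u, u) = ∫(u')² + (4)·∫u².
Here c = 4 ≥ 1, so a(u,u) = ∫(u')² + c∫u² ≥ ∫(u')² + ∫u² = ||u||_{H^1}², i.e. α = 1 works. No larger α is possible: a(u,u) ≥ α||u||_{H^1}² means (1−α)∫(u')² ≥ (α−c)∫u², and for the modes u_n = sin(nπ(x−x₀)/L) (x₀ the left endpoint) one has ∫u_n²/∫(u_n')² = (L/(nπ))² → 0, so a(u_n,u_n)/||u_n||_{H^1}² → 1. Hence the optimal constant is α = 1.
Therefore α = 1.


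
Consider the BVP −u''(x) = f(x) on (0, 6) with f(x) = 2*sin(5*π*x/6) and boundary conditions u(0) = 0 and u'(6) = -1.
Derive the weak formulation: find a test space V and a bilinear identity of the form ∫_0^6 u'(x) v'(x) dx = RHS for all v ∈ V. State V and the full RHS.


V = {v ∈ H^1(0, 6) : v(0) = 0} (test functions vanish at x = 0 where u is specified); weak form: ∫_0^6 u'v' dx = ∫_0^6 (2*sin(5*π*x/6)) v dx − v(6) for all v ∈ V.

Multiply both sides by a test function v and integrate from 0 to 6:
  ∫_0^6 −u''(x) v(x) dx = ∫_0^6 f(x) v(x) dx.
Integrate the LHS by parts once:
  ∫_0^6 −u'' v dx = −[u'(x) v(x)]_0^6 + ∫_0^6 u'(x) v'(x) dx.
Thus ∫_0^6 u'(x) v'(x) dx = ∫_0^6 f(x) v(x) dx + [u'(x) v(x)]_0^6.
Choose V so that boundary terms are either known or forced to vanish.
Mixed BC: u(0) = 0 (Dirichlet) and u'(6) = -1 (Neumann). Define V = {v ∈ H^1(0, 6) : v(0) = 0}. Then [u' v]_0^6 = u'(6)·v(6) − u'(0)·0 = − v(6).
Weak formulation: find u (satisfying any essential BC) such that ∫_0^6 u'(x) v'(x) dx = ∫_0^6 f v dx − v(6) for all v ∈ V (Dirichlet at 0 absorbed into V; Neumann datum at x = 6 contributes the boundary term).
Substituting f(x) = 2*sin(5*π*x/6), the right-hand side is ∫_0^6 (2*sin(5*π*x/6)) v dx − v(6).


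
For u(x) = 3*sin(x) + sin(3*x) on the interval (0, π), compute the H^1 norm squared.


||u||_{H^1(0,π)}^2 = 14*π

u'(x) = 3*cos(x) + 3*cos(3*x).
Expand u² and (u')² and integrate term by term on (0, π), using: for integers n ≥ 1, ∫_0^π sin²(nx) dx = ∫_0^π cos²(nx) dx = π/2; for n ≠ n', ∫_0^π sin(nx)sin(n'x) dx = ∫_0^π cos(nx)cos(n'x) dx = 0; and by product-to-sum, ∫_0^π sin(nx)cos(n'x) dx = ½∫_0^π [sin((n+n')x) + sin((n−n')x)] dx, which is 0 when n+n' is even and 2n/(n²−n'²) when n+n' is odd (it need not vanish on (0, π)).
  u² squared terms: (3)²·∫sin(x)² dx = 9·π/2 = 9*π/2;  (1)²·∫sin(3x)² dx = 1·π/2 = π/2.
  u² cross terms: 2·(3)·(1)·∫sin(x)·sin(3x) dx = 6·(0) = 0.
  So ∫_0^π u² dx = 9*π/2 + π/2 + 0 = 5*π.
  (u')² squared terms: (3)²·∫cos(x)² dx = 9·π/2 = 9*π/2;  (3)²·∫cos(3x)² dx = 9·π/2 = 9*π/2.
  (u')² cross terms: 2·(3)·(3)·∫cos(x)·cos(3x) dx = 18·(0) = 0.
  So ∫_0^π (u')² dx = 9*π/2 + 9*π/2 + 0 = 9*π.
||u||_{H^1}^2 = (5*π) + (9*π) = 14*π.


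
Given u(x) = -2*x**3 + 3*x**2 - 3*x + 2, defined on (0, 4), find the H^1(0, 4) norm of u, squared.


||u||_{H^1}^2 = 287836/35

The H^1 norm (squared) on an interval (0, L) is
  ||u||_{H^1}^2 = ∫_0^L u(x)^2 dx + ∫_0^L u'(x)^2 dx.
Compute u'(x) = -6*x**2 + 6*x - 3.
Then u(x)^2 = 4*x**6 - 12*x**5 + 21*x**4 - 26*x**3 + 21*x**2 - 12*x + 4 and u'(x)^2 = 36*x**4 - 72*x**3 + 72*x**2 - 36*x + 9.
Integrate each monomial from 0 to 4 using ∫_0^4 c·x^n dx = c·4^(n+1)/(n+1):
  ∫_0^4 u(x)^2 dx = ∫_0^4 (4*x^6 - 12*x^5 + 21*x^4 - 26*x^3 + 21*x^2 - 12*x + 4) dx. Term by term:
    ∫_0^4 4*x^6 dx = 65536/7;  ∫_0^4 -12*x^5 dx = -8192;  ∫_0^4 21*x^4 dx = 21504/5;
    ∫_0^4 -26*x^3 dx = -1664;  ∫_0^4 21*x^2 dx = 448;  ∫_0^4 -12*x dx = -96;
    ∫_0^4 4 dx = 16.
  Sum: 65536/7 − 8192 + 21504/5 − 1664 + 448 − 96 + 16 = 146128/35.
  ∫_0^4 u'(x)^2 dx = ∫_0^4 (36*x^4 - 72*x^3 + 72*x^2 - 36*x + 9) dx. Term by term:
    ∫_0^4 36*x^4 dx = 36864/5;  ∫_0^4 -72*x^3 dx = -4608;  ∫_0^4 72*x^2 dx = 1536;
    ∫_0^4 -36*x dx = -288;  ∫_0^4 9 dx = 36.
  Sum: 36864/5 − 4608 + 1536 − 288 + 36 = 20244/5.
Adding: ||u||_{H^1}^2 = 146128/35 + 20244/5 = 287836/35.


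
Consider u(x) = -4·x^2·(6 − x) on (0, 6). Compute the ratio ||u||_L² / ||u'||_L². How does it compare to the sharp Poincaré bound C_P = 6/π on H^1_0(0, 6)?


||u||_L² / ||u'||_L² = 3*sqrt(14)/7 < C_P = 6/π.

u(x) = -4·x^2·(6 − x), so u'(x) = 12*x*(x - 4).
u(x) = -4·x^2·(6 − x) vanishes at x = 0 and x = 6, so u ∈ H^1_0(0, 6). Differentiate via the product rule and integrate the resulting polynomials term by term.
  ∫_0^6 u² dx = ∫_0^6 (16*x^6 - 192*x^5 + 576*x^4) dx. Term by term:
    ∫_0^6 16*x^6 dx = 4478976/7;  ∫_0^6 -192*x^5 dx = -1492992;  ∫_0^6 576*x^4 dx = 4478976/5.
  Sum: 4478976/7 − 1492992 + 4478976/5 = 1492992/35.
  ∫_0^6 (u')² dx = ∫_0^6 (144*x^4 - 1152*x^3 + 2304*x^2) dx. Term by term:
    ∫_0^6 144*x^4 dx = 1119744/5;  ∫_0^6 -1152*x^3 dx = -373248;  ∫_0^6 2304*x^2 dx = 165888.
  Sum: 1119744/5 − 373248 + 165888 = 82944/5.
∫_0^6 u² dx = 1492992/35, so ||u||_L² = 864*sqrt(70)/35.
∫_0^6 (u')² dx = 82944/5, so ||u'||_L² = 288*sqrt(5)/5.
Ratio ||u||_L² / ||u'||_L² = 3*sqrt(14)/7.
Sharp Poincaré constant on H^1_0(0, 6) is C_P = L/π = 6/π, achieved by sin(π/6·x).
A polynomial bump cannot attain the sharp Poincaré constant (only the first sine eigenfunction does), so the ratio is strictly less than C_P, consistent with ||u||_L² ≤ C_P ||u'||_L².


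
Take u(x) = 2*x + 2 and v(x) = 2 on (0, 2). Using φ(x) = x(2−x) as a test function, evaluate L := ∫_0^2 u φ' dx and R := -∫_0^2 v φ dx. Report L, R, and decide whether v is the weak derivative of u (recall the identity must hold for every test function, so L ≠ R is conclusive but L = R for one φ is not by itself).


LHS = -8/3, RHS = -8/3. Yes, v = u' weakly.

u(x) = 2*x + 2, classical derivative u'(x) = 2.
φ(x) = x(2−x), so φ'(x) = 2 - 2*x.
Note φ(0) = φ(2) = 0, so the boundary term u·φ vanishes.
LHS = ∫_0^2 u(x) φ'(x) dx = ∫_0^2 (4 - 4*x^2) dx. Term by term:
  ∫_0^2 -4*x^2 dx = -32/3;  ∫_0^2 4 dx = 8.
Sum: -32/3 + 8 = -8/3.
So LHS = -8/3.
∫_0^2 v(x) φ(x) dx = ∫_0^2 (-2*x^2 + 4*x) dx. Term by term:
  ∫_0^2 -2*x^2 dx = -16/3;  ∫_0^2 4*x dx = 8.
Sum: -16/3 + 8 = 8/3.
So RHS = -∫_0^2 v(x) φ(x) dx = -8/3.
LHS = RHS, so the identity holds for this test φ.
Moreover u is smooth here and v(x) = u'(x) = 2 pointwise, so the identity holds for every test function. Hence v is the weak derivative of u.


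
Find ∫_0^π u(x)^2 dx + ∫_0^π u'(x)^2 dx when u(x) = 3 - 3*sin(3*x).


||u||_{H^1(0,π)}^2 = -12 + 54*π

u'(x) = -9*cos(3*x).
Expand u² and (u')² and integrate term by term on (0, π), using: for integers n ≥ 1, ∫_0^π sin²(nx) dx = ∫_0^π cos²(nx) dx = π/2; for n ≠ n', ∫_0^π sin(nx)sin(n'x) dx = ∫_0^π cos(nx)cos(n'x) dx = 0; and by product-to-sum, ∫_0^π sin(nx)cos(n'x) dx = ½∫_0^π [sin((n+n')x) + sin((n−n')x)] dx, which is 0 when n+n' is even and 2n/(n²−n'²) when n+n' is odd (it need not vanish on (0, π)). For the constant mode: ∫_0^π 1 dx = π, ∫_0^π cos(nx) dx = 0, ∫_0^π sin(nx) dx = (1−(−1)^n)/n.
  u² squared terms: (3)²·∫1 dx = 9·π = 9*π;  (-3)²·∫sin(3x)² dx = 9·π/2 = 9*π/2.
  u² cross terms: 2·(3)·(-3)·∫1·sin(3x) dx = -18·(2/3) = -12.
  So ∫_0^π u² dx = 9*π + 9*π/2 − 12 = -12 + 27*π/2.
  (u')² squared terms: (-9)²·∫cos(3x)² dx = 81·π/2 = 81*π/2.
  So ∫_0^π (u')² dx = 81*π/2.
||u||_{H^1}^2 = (-12 + 27*π/2) + (81*π/2) = -12 + 54*π.


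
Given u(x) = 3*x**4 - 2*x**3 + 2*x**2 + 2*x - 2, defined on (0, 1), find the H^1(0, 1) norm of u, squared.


||u||_{H^1}^2 = 7187/210

The H^1 norm (squared) on an interval (0, L) is
  ||u||_{H^1}^2 = ∫_0^L u(x)^2 dx + ∫_0^L u'(x)^2 dx.
Compute u'(x) = 12*x**3 - 6*x**2 + 4*x + 2.
Then u(x)^2 = 9*x**8 - 12*x**7 + 16*x**6 + 4*x**5 - 16*x**4 + 16*x**3 - 4*x**2 - 8*x + 4 and u'(x)^2 = 144*x**6 - 144*x**5 + 132*x**4 - 8*x**2 + 16*x + 4.
Integrate each monomial from 0 to 1 using ∫_0^1 c·x^n dx = c·1^(n+1)/(n+1):
  ∫_0^1 u(x)^2 dx = ∫_0^1 (9*x^8 - 12*x^7 + 16*x^6 + 4*x^5 - 16*x^4 + 16*x^3 - 4*x^2 - 8*x + 4) dx. Term by term:
    ∫_0^1 9*x^8 dx = 1;  ∫_0^1 -12*x^7 dx = -3/2;  ∫_0^1 16*x^6 dx = 16/7;
    ∫_0^1 4*x^5 dx = 2/3;  ∫_0^1 -16*x^4 dx = -16/5;  ∫_0^1 16*x^3 dx = 4;
    ∫_0^1 -4*x^2 dx = -4/3;  ∫_0^1 -8*x dx = -4;  ∫_0^1 4 dx = 4.
  Sum: 1 − 3/2 + 16/7 + 2/3 − 16/5 + 4 − 4/3 − 4 + 4 = 403/210.
  ∫_0^1 u'(x)^2 dx = ∫_0^1 (144*x^6 - 144*x^5 + 132*x^4 - 8*x^2 + 16*x + 4) dx. Term by term:
    ∫_0^1 144*x^6 dx = 144/7;  ∫_0^1 -144*x^5 dx = -24;  ∫_0^1 132*x^4 dx = 132/5;
    ∫_0^1 -8*x^2 dx = -8/3;  ∫_0^1 16*x dx = 8;  ∫_0^1 4 dx = 4.
  Sum: 144/7 − 24 + 132/5 − 8/3 + 8 + 4 = 3392/105.
Adding: ||u||_{H^1}^2 = 403/210 + 3392/105 = 7187/210.


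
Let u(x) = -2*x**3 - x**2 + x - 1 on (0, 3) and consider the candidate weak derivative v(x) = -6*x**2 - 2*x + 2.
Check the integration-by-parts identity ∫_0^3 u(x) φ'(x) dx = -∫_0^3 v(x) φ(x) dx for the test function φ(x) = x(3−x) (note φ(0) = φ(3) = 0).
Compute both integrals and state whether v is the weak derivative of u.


LHS = 819/10, RHS = 387/5. No, v is not the weak derivative of u.

u(x) = -2*x**3 - x**2 + x - 1, classical derivative u'(x) = -6*x**2 - 2*x + 1.
φ(x) = x(3−x), so φ'(x) = 3 - 2*x.
Note φ(0) = φ(3) = 0, so the boundary term u·φ vanishes.
LHS = ∫_0^3 u(x) φ'(x) dx = ∫_0^3 (4*x^4 - 4*x^3 - 5*x^2 + 5*x - 3) dx. Term by term:
  ∫_0^3 4*x^4 dx = 972/5;  ∫_0^3 -4*x^3 dx = -81;  ∫_0^3 -5*x^2 dx = -45;
  ∫_0^3 5*x dx = 45/2;  ∫_0^3 -3 dx = -9.
Sum: 972/5 − 81 − 45 + 45/2 − 9 = 819/10.
So LHS = 819/10.
∫_0^3 v(x) φ(x) dx = ∫_0^3 (6*x^4 - 16*x^3 - 8*x^2 + 6*x) dx. Term by term:
  ∫_0^3 6*x^4 dx = 1458/5;  ∫_0^3 -16*x^3 dx = -324;  ∫_0^3 -8*x^2 dx = -72;
  ∫_0^3 6*x dx = 27.
Sum: 1458/5 − 324 − 72 + 27 = -387/5.
So RHS = -∫_0^3 v(x) φ(x) dx = 387/5.
LHS − RHS = 9/2 ≠ 0, so the identity fails.
(For a valid weak derivative the identity must hold for EVERY test function, in particular this one. The failure shows v is NOT the weak derivative of u.)
Correct weak derivative would be u'(x) = -6*x**2 - 2*x + 1.


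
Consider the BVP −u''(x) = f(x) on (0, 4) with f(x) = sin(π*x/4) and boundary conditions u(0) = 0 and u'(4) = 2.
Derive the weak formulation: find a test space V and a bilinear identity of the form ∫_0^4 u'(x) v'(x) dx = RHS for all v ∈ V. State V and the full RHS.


V = {v ∈ H^1(0, 4) : v(0) = 0} (test functions vanish at x = 0 where u is specified); weak form: ∫_0^4 u'v' dx = ∫_0^4 (sin(π*x/4)) v dx + 2·v(4) for all v ∈ V.

Multiply both sides by a test function v and integrate from 0 to 4:
  ∫_0^4 −u''(x) v(x) dx = ∫_0^4 f(x) v(x) dx.
Integrate the LHS by parts once:
  ∫_0^4 −u'' v dx = −[u'(x) v(x)]_0^4 + ∫_0^4 u'(x) v'(x) dx.
Thus ∫_0^4 u'(x) v'(x) dx = ∫_0^4 f(x) v(x) dx + [u'(x) v(x)]_0^4.
Choose V so that boundary terms are either known or forced to vanish.
Mixed BC: u(0) = 0 (Dirichlet) and u'(4) = 2 (Neumann). Define V = {v ∈ H^1(0, 4) : v(0) = 0}. Then [u' v]_0^4 = u'(4)·v(4) − u'(0)·0 = 2·v(4).
Weak formulation: find u (satisfying any essential BC) such that ∫_0^4 u'(x) v'(x) dx = ∫_0^4 f v dx + 2·v(4) for all v ∈ V (Dirichlet at 0 absorbed into V; Neumann datum at x = 4 contributes the boundary term).
Substituting f(x) = sin(π*x/4), the right-hand side is ∫_0^4 (sin(π*x/4)) v dx + 2·v(4).


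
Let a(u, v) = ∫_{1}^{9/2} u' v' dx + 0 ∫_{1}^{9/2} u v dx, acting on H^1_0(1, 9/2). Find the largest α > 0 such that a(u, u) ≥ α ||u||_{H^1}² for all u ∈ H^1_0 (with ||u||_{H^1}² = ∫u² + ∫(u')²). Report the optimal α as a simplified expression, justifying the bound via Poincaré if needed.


α = 4*π^2/(4*π^2 + 49)

Coercivity of a(·,·) on H^1_0(1, 9/2) means a(u, u) ≥ α ||u||_{H^1}² for every u ∈ H^1_0.
The interval has length L = 7/2, and Poincaré/coercivity depend only on L. Here a(u, u) = ∫(u')² + (0)·∫u².
Here c = 0, so a(u,u) = ∫(u')² alone. The condition a(u,u) ≥ α||u||_{H^1}² reads (1−α)∫(u')² ≥ (α−c)∫u². Any admissible α is ≤ 1 (rapidly oscillating u have ∫u²/∫(u')² → 0), and α = 1 would force 0 ≥ (1−c)∫u², impossible since c < 1; so 1−α > 0. By the sharp Poincaré inequality on H^1_0 of an interval of length L, ∫(u')² ≥ (π/L)²∫u² with equality for the first sine mode sin(π(x−x₀)/L) (x₀ the left endpoint), so the inequality holds for all u iff (1−α)(π/L)² ≥ α − c, i.e. α ≤ ((π/L)² + c)/((π/L)² + 1) = (1 + c(L/π)²)/(1 + (L/π)²). (Direct route, valid since c ≤ 0: Poincaré gives c∫u² ≥ c(L/π)²∫(u')², so a(u,u) ≥ (1 + c(L/π)²)∫(u')², while ||u||_{H^1}² ≤ (1 + (L/π)²)∫(u')²; dividing yields the same α.) With (π/L)² = 4*π^2/49 and c = 0, the largest admissible constant is α = ((π/L)² + c)/((π/L)² + 1).
Simplifying, α = 4*π^2/(4*π^2 + 49).


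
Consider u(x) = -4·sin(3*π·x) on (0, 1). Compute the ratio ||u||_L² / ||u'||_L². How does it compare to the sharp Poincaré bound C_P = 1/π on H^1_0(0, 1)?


||u||_L² / ||u'||_L² = 1/(3*π) < C_P = 1/π.

u(x) = -4·sin(3*π·x), so u'(x) = -12*π*cos(3*π*x).
Writing u(x) = A·sin(kπx/L) with A = -4 and k = 3, use ∫_0^L sin²(kπx/L) dx = L/2 and ∫_0^L cos²(kπx/L) dx = L/2.
u² = 16·sin²(3*π·x) and (u')² = 144*π^2·cos²(3*π·x), and each of sin², cos² integrates to L/2 = 1/2 over (0, 1).
∫_0^1 u² dx = 8, so ||u||_L² = 2*sqrt(2).
∫_0^1 (u')² dx = 72*π^2, so ||u'||_L² = 6*sqrt(2)*π.
Ratio ||u||_L² / ||u'||_L² = 1/(3*π).
Sharp Poincaré constant on H^1_0(0, 1) is C_P = L/π = 1/π, achieved by sin(π·x).
This is the k = 3 harmonic; the ratio L/(kπ) is strictly less than C_P = L/π, consistent with the sharp inequality ||u||_L² ≤ C_P ||u'||_L².


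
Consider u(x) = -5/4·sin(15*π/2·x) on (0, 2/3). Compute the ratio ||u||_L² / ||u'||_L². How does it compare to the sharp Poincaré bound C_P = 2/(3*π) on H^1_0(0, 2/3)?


||u||_L² / ||u'||_L² = 2/(15*π) < C_P = 2/(3*π).

u(x) = -5/4·sin(15*π/2·x), so u'(x) = -75*π*cos(15*π*x/2)/8.
Writing u(x) = A·sin(kπx/L) with A = -5/4 and k = 5, use ∫_0^L sin²(kπx/L) dx = L/2 and ∫_0^L cos²(kπx/L) dx = L/2.
u² = 25/16·sin²(15*π/2·x) and (u')² = 5625*π^2/64·cos²(15*π/2·x), and each of sin², cos² integrates to L/2 = 1/3 over (0, 2/3).
∫_0^2/3 u² dx = 25/48, so ||u||_L² = 5*sqrt(3)/12.
∫_0^2/3 (u')² dx = 1875*π^2/64, so ||u'||_L² = 25*sqrt(3)*π/8.
Ratio ||u||_L² / ||u'||_L² = 2/(15*π).
Sharp Poincaré constant on H^1_0(0, 2/3) is C_P = L/π = 2/(3*π), achieved by sin(3*π/2·x).
This is the k = 5 harmonic; the ratio L/(kπ) is strictly less than C_P = L/π, consistent with the sharp inequality ||u||_L² ≤ C_P ||u'||_L².


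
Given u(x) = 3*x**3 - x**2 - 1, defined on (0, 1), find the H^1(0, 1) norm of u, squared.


||u||_{H^1}^2 = 643/70

The H^1 norm (squared) on an interval (0, L) is
  ||u||_{H^1}^2 = ∫_0^L u(x)^2 dx + ∫_0^L u'(x)^2 dx.
Compute u'(x) = 9*x**2 - 2*x.
Then u(x)^2 = 9*x**6 - 6*x**5 + x**4 - 6*x**3 + 2*x**2 + 1 and u'(x)^2 = 81*x**4 - 36*x**3 + 4*x**2.
Integrate each monomial from 0 to 1 using ∫_0^1 c·x^n dx = c·1^(n+1)/(n+1):
  ∫_0^1 u(x)^2 dx = ∫_0^1 (9*x^6 - 6*x^5 + x^4 - 6*x^3 + 2*x^2 + 1) dx. Term by term:
    ∫_0^1 9*x^6 dx = 9/7;  ∫_0^1 -6*x^5 dx = -1;  ∫_0^1 x^4 dx = 1/5;
    ∫_0^1 -6*x^3 dx = -3/2;  ∫_0^1 2*x^2 dx = 2/3;  ∫_0^1 1 dx = 1.
  Sum: 9/7 − 1 + 1/5 − 3/2 + 2/3 + 1 = 137/210.
  ∫_0^1 u'(x)^2 dx = ∫_0^1 (81*x^4 - 36*x^3 + 4*x^2) dx. Term by term:
    ∫_0^1 81*x^4 dx = 81/5;  ∫_0^1 -36*x^3 dx = -9;  ∫_0^1 4*x^2 dx = 4/3.
  Sum: 81/5 − 9 + 4/3 = 128/15.
Adding: ||u||_{H^1}^2 = 137/210 + 128/15 = 643/70.


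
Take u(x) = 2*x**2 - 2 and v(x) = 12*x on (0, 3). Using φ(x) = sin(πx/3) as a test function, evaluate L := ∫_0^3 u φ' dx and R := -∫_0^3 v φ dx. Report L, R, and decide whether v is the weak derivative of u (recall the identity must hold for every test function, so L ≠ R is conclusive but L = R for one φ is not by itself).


LHS = -36/π, RHS = -108/π. No, v is not the weak derivative of u.

u(x) = 2*x**2 - 2, classical derivative u'(x) = 4*x.
φ(x) = sin(πx/3), so φ'(x) = π*cos(π*x/3)/3.
Note φ(0) = φ(3) = 0, so the boundary term u·φ vanishes.
LHS = ∫_0^3 u(x) φ'(x) dx = ∫_0^3 (2*π*x^2*cos(π*x/3)/3 - 2*π*cos(π*x/3)/3) dx. Term by term:
  ∫_0^3 -2*π*cos(π*x/3)/3 dx = 0;  ∫_0^3 2*π*x^2*cos(π*x/3)/3 dx = -36/π.
Sum: 0 − 36/π = -36/π.
So LHS = -36/π.
∫_0^3 v(x) φ(x) dx = ∫_0^3 (12*x*sin(π*x/3)) dx. Term by term:
  ∫_0^3 12*x*sin(π*x/3) dx = 108/π.
So RHS = -∫_0^3 v(x) φ(x) dx = -108/π.
LHS − RHS = 72/π ≠ 0, so the identity fails.
(For a valid weak derivative the identity must hold for EVERY test function, in particular this one. The failure shows v is NOT the weak derivative of u.)
Correct weak derivative would be u'(x) = 4*x.


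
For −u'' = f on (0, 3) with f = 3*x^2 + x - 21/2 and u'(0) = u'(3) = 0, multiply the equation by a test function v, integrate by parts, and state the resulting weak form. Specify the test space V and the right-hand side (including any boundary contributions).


V = H^1(0, 3) (no boundary constraint on v; u is determined up to an additive constant); weak form: ∫_0^3 u'v' dx = ∫_0^3 (3*x^2 + x - 21/2) v dx for all v ∈ V.

Multiply both sides by a test function v and integrate from 0 to 3:
  ∫_0^3 −u''(x) v(x) dx = ∫_0^3 f(x) v(x) dx.
Integrate the LHS by parts once:
  ∫_0^3 −u'' v dx = −[u'(x) v(x)]_0^3 + ∫_0^3 u'(x) v'(x) dx.
Thus ∫_0^3 u'(x) v'(x) dx = ∫_0^3 f(x) v(x) dx + [u'(x) v(x)]_0^3.
Choose V so that boundary terms are either known or forced to vanish.
u has homogeneous Neumann: u'(0) = u'(3) = 0. So [u' v]_0^3 = 0·v(3) − 0·v(0) = 0 for any v; take V = H^1(0, 3).
Weak formulation: find u (satisfying any essential BC) such that ∫_0^3 u'(x) v'(x) dx = ∫_0^3 f v dx for all v ∈ V (homogeneous Neumann, so boundary terms vanish).
Substituting f(x) = 3*x^2 + x - 21/2, the right-hand side is ∫_0^3 (3*x^2 + x - 21/2) v dx.
Compatibility check (pure Neumann): taking v ≡ 1 ∈ V gives 0 = ∫_0^3 f dx + (0) − (0), i.e. ∫_0^3 f dx must equal u'(0) − u'(3) = 0. Indeed ∫_0^3 (3*x^2 + x - 21/2) dx = 0, so the data are compatible. The solution is then unique only up to an additive constant (fix it e.g. by requiring ∫_0^3 u dx = 0).


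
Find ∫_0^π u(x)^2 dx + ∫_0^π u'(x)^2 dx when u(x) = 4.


||u||_{H^1(0,π)}^2 = 16*π

u'(x) = 0.
Expand u² and (u')² and integrate term by term on (0, π), using: for integers n ≥ 1, ∫_0^π sin²(nx) dx = ∫_0^π cos²(nx) dx = π/2; for n ≠ n', ∫_0^π sin(nx)sin(n'x) dx = ∫_0^π cos(nx)cos(n'x) dx = 0; and by product-to-sum, ∫_0^π sin(nx)cos(n'x) dx = ½∫_0^π [sin((n+n')x) + sin((n−n')x)] dx, which is 0 when n+n' is even and 2n/(n²−n'²) when n+n' is odd (it need not vanish on (0, π)). For the constant mode: ∫_0^π 1 dx = π, ∫_0^π cos(nx) dx = 0, ∫_0^π sin(nx) dx = (1−(−1)^n)/n.
  u² squared terms: (4)²·∫1 dx = 16·π = 16*π.
  So ∫_0^π u² dx = 16*π.
  u' ≡ 0, so ∫_0^π (u')² dx = 0.
||u||_{H^1}^2 = (16*π) + (0) = 16*π.


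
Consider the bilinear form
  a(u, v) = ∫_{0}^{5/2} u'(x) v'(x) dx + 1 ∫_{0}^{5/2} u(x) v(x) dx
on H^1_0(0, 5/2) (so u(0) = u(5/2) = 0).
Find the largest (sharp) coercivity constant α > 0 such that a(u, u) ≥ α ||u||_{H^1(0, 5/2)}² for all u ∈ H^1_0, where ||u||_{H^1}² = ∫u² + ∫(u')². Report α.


α = 1

Coercivity of a(·,·) on H^1_0(0, 5/2) means a(u, u) ≥ α ||u||_{H^1}² for every u ∈ H^1_0.
The interval has length L = 5/2, and Poincaré/coercivity depend only on L. Here a(u, u) = ∫(u')² + (1)·∫u².
Here c = 1 ≥ 1, so a(u,u) = ∫(u')² + c∫u² ≥ ∫(u')² + ∫u² = ||u||_{H^1}², i.e. α = 1 works. No larger α is possible: a(u,u) ≥ α||u||_{H^1}² means (1−α)∫(u')² ≥ (α−c)∫u², and for the modes u_n = sin(nπ(x−x₀)/L) (x₀ the left endpoint) one has ∫u_n²/∫(u_n')² = (L/(nπ))² → 0, so a(u_n,u_n)/||u_n||_{H^1}² → 1. Hence the optimal constant is α = 1.
Therefore α = 1.


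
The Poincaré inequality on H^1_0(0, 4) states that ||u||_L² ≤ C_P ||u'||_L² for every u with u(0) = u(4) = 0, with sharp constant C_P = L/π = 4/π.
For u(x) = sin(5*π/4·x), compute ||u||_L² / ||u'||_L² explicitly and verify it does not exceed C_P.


||u||_L² / ||u'||_L² = 4/(5*π) < C_P = 4/π.

u(x) = sin(5*π/4·x), so u'(x) = 5*π*cos(5*π*x/4)/4.
Writing u(x) = A·sin(kπx/L) with A = 1 and k = 5, use ∫_0^L sin²(kπx/L) dx = L/2 and ∫_0^L cos²(kπx/L) dx = L/2.
u² = 1·sin²(5*π/4·x) and (u')² = 25*π^2/16·cos²(5*π/4·x), and each of sin², cos² integrates to L/2 = 2 over (0, 4).
∫_0^4 u² dx = 2, so ||u||_L² = sqrt(2).
∫_0^4 (u')² dx = 25*π^2/8, so ||u'||_L² = 5*sqrt(2)*π/4.
Ratio ||u||_L² / ||u'||_L² = 4/(5*π).
Sharp Poincaré constant on H^1_0(0, 4) is C_P = L/π = 4/π, achieved by sin(π/4·x).
This is the k = 5 harmonic; the ratio L/(kπ) is strictly less than C_P = L/π, consistent with the sharp inequality ||u||_L² ≤ C_P ||u'||_L².


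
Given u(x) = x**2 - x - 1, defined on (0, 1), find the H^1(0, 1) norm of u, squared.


||u||_{H^1}^2 = 17/10

The H^1 norm (squared) on an interval (0, L) is
  ||u||_{H^1}^2 = ∫_0^L u(x)^2 dx + ∫_0^L u'(x)^2 dx.
Compute u'(x) = 2*x - 1.
Then u(x)^2 = x**4 - 2*x**3 - x**2 + 2*x + 1 and u'(x)^2 = 4*x**2 - 4*x + 1.
Integrate each monomial from 0 to 1 using ∫_0^1 c·x^n dx = c·1^(n+1)/(n+1):
  ∫_0^1 u(x)^2 dx = ∫_0^1 (x^4 - 2*x^3 - x^2 + 2*x + 1) dx. Term by term:
    ∫_0^1 x^4 dx = 1/5;  ∫_0^1 -2*x^3 dx = -1/2;  ∫_0^1 -x^2 dx = -1/3;
    ∫_0^1 2*x dx = 1;  ∫_0^1 1 dx = 1.
  Sum: 1/5 − 1/2 − 1/3 + 1 + 1 = 41/30.
  ∫_0^1 u'(x)^2 dx = ∫_0^1 (4*x^2 - 4*x + 1) dx. Term by term:
    ∫_0^1 4*x^2 dx = 4/3;  ∫_0^1 -4*x dx = -2;  ∫_0^1 1 dx = 1.
  Sum: 4/3 − 2 + 1 = 1/3.
Adding: ||u||_{H^1}^2 = 41/30 + 1/3 = 17/10.


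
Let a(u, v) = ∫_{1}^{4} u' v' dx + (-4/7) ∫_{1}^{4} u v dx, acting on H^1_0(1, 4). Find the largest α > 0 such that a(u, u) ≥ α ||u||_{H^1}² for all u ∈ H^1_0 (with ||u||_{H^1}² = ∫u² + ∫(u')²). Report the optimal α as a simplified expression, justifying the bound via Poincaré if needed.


α = (-36/7 + π^2)/(9 + π^2)

Coercivity of a(·,·) on H^1_0(1, 4) means a(u, u) ≥ α ||u||_{H^1}² for every u ∈ H^1_0.
The interval has length L = 3, and Poincaré/coercivity depend only on L. Here a(u, u) = ∫(u')² + (-4/7)·∫u².
Here c = -4/7 < 0 with |c| < (π/L)² = π^2/9, so coercivity still holds. The condition a(u,u) ≥ α||u||_{H^1}² reads (1−α)∫(u')² ≥ (α−c)∫u². Any admissible α is ≤ 1 (rapidly oscillating u have ∫u²/∫(u')² → 0), and α = 1 would force 0 ≥ (1−c)∫u², impossible since c < 1; so 1−α > 0. By the sharp Poincaré inequality on H^1_0 of an interval of length L, ∫(u')² ≥ (π/L)²∫u² with equality for the first sine mode sin(π(x−x₀)/L) (x₀ the left endpoint), so the inequality holds for all u iff (1−α)(π/L)² ≥ α − c, i.e. α ≤ ((π/L)² + c)/((π/L)² + 1) = (1 + c(L/π)²)/(1 + (L/π)²). (Direct route, valid since c ≤ 0: Poincaré gives c∫u² ≥ c(L/π)²∫(u')², so a(u,u) ≥ (1 + c(L/π)²)∫(u')², while ||u||_{H^1}² ≤ (1 + (L/π)²)∫(u')²; dividing yields the same α.) With (π/L)² = π^2/9 and c = -4/7, the largest admissible constant is α = ((π/L)² + c)/((π/L)² + 1).
Simplifying, α = (-36/7 + π^2)/(9 + π^2).


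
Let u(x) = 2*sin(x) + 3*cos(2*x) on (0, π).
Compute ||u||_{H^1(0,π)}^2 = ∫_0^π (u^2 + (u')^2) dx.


||u||_{H^1(0,π)}^2 = -40 + 53*π/2

u'(x) = -6*sin(2*x) + 2*cos(x).
Expand u² and (u')² and integrate term by term on (0, π), using: for integers n ≥ 1, ∫_0^π sin²(nx) dx = ∫_0^π cos²(nx) dx = π/2; for n ≠ n', ∫_0^π sin(nx)sin(n'x) dx = ∫_0^π cos(nx)cos(n'x) dx = 0; and by product-to-sum, ∫_0^π sin(nx)cos(n'x) dx = ½∫_0^π [sin((n+n')x) + sin((n−n')x)] dx, which is 0 when n+n' is even and 2n/(n²−n'²) when n+n' is odd (it need not vanish on (0, π)).
  u² squared terms: (2)²·∫sin(x)² dx = 4·π/2 = 2*π;  (3)²·∫cos(2x)² dx = 9·π/2 = 9*π/2.
  u² cross terms: 2·(2)·(3)·∫sin(x)·cos(2x) dx = 12·(-2/3) = -8.
  So ∫_0^π u² dx = 2*π + 9*π/2 − 8 = -8 + 13*π/2.
  (u')² squared terms: (-6)²·∫sin(2x)² dx = 36·π/2 = 18*π;  (2)²·∫cos(x)² dx = 4·π/2 = 2*π.
  (u')² cross terms: 2·(-6)·(2)·∫sin(2x)·cos(x) dx = -24·(4/3) = -32.
  So ∫_0^π (u')² dx = 18*π + 2*π − 32 = -32 + 20*π.
||u||_{H^1}^2 = (-8 + 13*π/2) + (-32 + 20*π) = -40 + 53*π/2.


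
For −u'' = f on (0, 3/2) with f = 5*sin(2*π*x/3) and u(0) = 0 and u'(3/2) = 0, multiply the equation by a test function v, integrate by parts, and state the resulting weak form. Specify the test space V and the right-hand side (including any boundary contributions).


V = {v ∈ H^1(0, 3/2) : v(0) = 0} (test functions vanish at x = 0 where u is specified); weak form: ∫_0^3/2 u'v' dx = ∫_0^3/2 (5*sin(2*π*x/3)) v dx for all v ∈ V.

Multiply both sides by a test function v and integrate from 0 to 3/2:
  ∫_0^3/2 −u''(x) v(x) dx = ∫_0^3/2 f(x) v(x) dx.
Integrate the LHS by parts once:
  ∫_0^3/2 −u'' v dx = −[u'(x) v(x)]_0^3/2 + ∫_0^3/2 u'(x) v'(x) dx.
Thus ∫_0^3/2 u'(x) v'(x) dx = ∫_0^3/2 f(x) v(x) dx + [u'(x) v(x)]_0^3/2.
Choose V so that boundary terms are either known or forced to vanish.
Mixed BC: u(0) = 0 (Dirichlet) and u'(3/2) = 0 (Neumann). Define V = {v ∈ H^1(0, 3/2) : v(0) = 0}. Then [u' v]_0^3/2 = u'(3/2)·v(3/2) − u'(0)·0 = 0.
Weak formulation: find u (satisfying any essential BC) such that ∫_0^3/2 u'(x) v'(x) dx = ∫_0^3/2 f v dx for all v ∈ V (Dirichlet at 0 absorbed into V; the Neumann datum at x = 3/2 is zero, so no boundary term remains).
Substituting f(x) = 5*sin(2*π*x/3), the right-hand side is ∫_0^3/2 (5*sin(2*π*x/3)) v dx.


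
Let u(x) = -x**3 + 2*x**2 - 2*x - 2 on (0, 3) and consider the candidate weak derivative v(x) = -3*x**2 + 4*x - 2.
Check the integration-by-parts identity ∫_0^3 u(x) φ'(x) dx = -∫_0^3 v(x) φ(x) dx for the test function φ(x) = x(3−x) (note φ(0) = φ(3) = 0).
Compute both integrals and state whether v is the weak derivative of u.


LHS = 369/20, RHS = 369/20. Yes, v = u' weakly.

u(x) = -x**3 + 2*x**2 - 2*x - 2, classical derivative u'(x) = -3*x**2 + 4*x - 2.
φ(x) = x(3−x), so φ'(x) = 3 - 2*x.
Note φ(0) = φ(3) = 0, so the boundary term u·φ vanishes.
LHS = ∫_0^3 u(x) φ'(x) dx = ∫_0^3 (2*x^4 - 7*x^3 + 10*x^2 - 2*x - 6) dx. Term by term:
  ∫_0^3 2*x^4 dx = 486/5;  ∫_0^3 -7*x^3 dx = -567/4;  ∫_0^3 10*x^2 dx = 90;
  ∫_0^3 -2*x dx = -9;  ∫_0^3 -6 dx = -18.
Sum: 486/5 − 567/4 + 90 − 9 − 18 = 369/20.
So LHS = 369/20.
∫_0^3 v(x) φ(x) dx = ∫_0^3 (3*x^4 - 13*x^3 + 14*x^2 - 6*x) dx. Term by term:
  ∫_0^3 3*x^4 dx = 729/5;  ∫_0^3 -13*x^3 dx = -1053/4;  ∫_0^3 14*x^2 dx = 126;
  ∫_0^3 -6*x dx = -27.
Sum: 729/5 − 1053/4 + 126 − 27 = -369/20.
So RHS = -∫_0^3 v(x) φ(x) dx = 369/20.
LHS = RHS, so the identity holds for this test φ.
Moreover u is smooth here and v(x) = u'(x) = -3*x**2 + 4*x - 2 pointwise, so the identity holds for every test function. Hence v is the weak derivative of u.


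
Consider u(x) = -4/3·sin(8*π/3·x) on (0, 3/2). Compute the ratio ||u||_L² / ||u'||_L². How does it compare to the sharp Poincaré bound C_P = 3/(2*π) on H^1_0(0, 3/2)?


||u||_L² / ||u'||_L² = 3/(8*π) < C_P = 3/(2*π).

u(x) = -4/3·sin(8*π/3·x), so u'(x) = -32*π*cos(8*π*x/3)/9.
Writing u(x) = A·sin(kπx/L) with A = -4/3 and k = 4, use ∫_0^L sin²(kπx/L) dx = L/2 and ∫_0^L cos²(kπx/L) dx = L/2.
u² = 16/9·sin²(8*π/3·x) and (u')² = 1024*π^2/81·cos²(8*π/3·x), and each of sin², cos² integrates to L/2 = 3/4 over (0, 3/2).
∫_0^3/2 u² dx = 4/3, so ||u||_L² = 2*sqrt(3)/3.
∫_0^3/2 (u')² dx = 256*π^2/27, so ||u'||_L² = 16*sqrt(3)*π/9.
Ratio ||u||_L² / ||u'||_L² = 3/(8*π).
Sharp Poincaré constant on H^1_0(0, 3/2) is C_P = L/π = 3/(2*π), achieved by sin(2*π/3·x).
This is the k = 4 harmonic; the ratio L/(kπ) is strictly less than C_P = L/π, consistent with the sharp inequality ||u||_L² ≤ C_P ||u'||_L².
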